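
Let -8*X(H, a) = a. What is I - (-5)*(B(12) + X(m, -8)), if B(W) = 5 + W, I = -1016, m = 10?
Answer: -926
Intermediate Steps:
X(H, a) = -a/8
I - (-5)*(B(12) + X(m, -8)) = -1016 - (-5)*((5 + 12) - 1/8*(-8)) = -1016 - (-5)*(17 + 1) = -1016 - (-5)*18 = -1016 - 1*(-90) = -1016 + 90 = -926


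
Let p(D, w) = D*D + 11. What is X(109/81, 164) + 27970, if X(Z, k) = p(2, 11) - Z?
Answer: 2266676/81 ≈ 27984.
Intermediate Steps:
p(D, w) = 11 + D² (p(D, w) = D² + 11 = 11 + D²)
X(Z, k) = 15 - Z (X(Z, k) = (11 + 2²) - Z = (11 + 4) - Z = 15 - Z)
X(109/81, 164) + 27970 = (15 - 109/81) + 27970 = 1106/81 + 27970 = 2266676/81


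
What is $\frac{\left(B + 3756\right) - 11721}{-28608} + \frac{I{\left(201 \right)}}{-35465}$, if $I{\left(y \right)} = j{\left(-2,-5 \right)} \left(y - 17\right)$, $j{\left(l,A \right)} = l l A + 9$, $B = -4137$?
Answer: $\frac{81183337}{169097120} \approx 0.4801$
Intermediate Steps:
$j{\left(l,A \right)} = 9 + A l^{2}$ ($j{\left(l,A \right)} = l^{2} A + 9 = A l^{2} + 9 = 9 + A l^{2}$)
$I{\left(y \right)} = 187 - 11 y$ ($I{\left(y \right)} = \left(9 - 5 \left(-2\right)^{2}\right) \left(y - 17\right) = \left(9 - 20\right) \left(-17 + y\right) = - 11 \left(-17 + y\right) = 187 - 11 y$)
$\frac{\left(B + 3756\right) - 11721}{-28608} + \frac{I{\left(201 \right)}}{-35465} = \frac{\left(-4137 + 3756\right) - 11721}{-28608} + \frac{187 - 2211}{-35465} = \left(-381 - 11721\right) \left(- \frac{1}{28608}\right) + \left(187 - 2211\right) \left(- \frac{1}{35465}\right) = \left(-12102\right) \left(- \frac{1}{28608}\right) - - \frac{2024}{35465} = \frac{2017}{4768} + \frac{2024}{35465} = \frac{81183337}{169097120}$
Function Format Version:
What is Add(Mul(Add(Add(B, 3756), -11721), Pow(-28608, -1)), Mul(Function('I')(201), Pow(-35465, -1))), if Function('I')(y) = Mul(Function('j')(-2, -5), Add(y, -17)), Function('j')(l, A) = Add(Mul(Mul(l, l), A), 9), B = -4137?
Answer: Rational(81183337, 169097120) ≈ 0.48010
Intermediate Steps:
Function('j')(l, A) = Add(9, Mul(A, Pow(l, 2))) (Function('j')(l, A) = Add(Mul(Pow(l, 2), A), 9) = Add(Mul(A, Pow(l, 2)), 9) = Add(9, Mul(A, Pow(l, 2))))
Function('I')(y) = Add(187, Mul(-11, y)) (Function('I')(y) = Mul(Add(9, Mul(-5, Pow(-2, 2))), Add(y, -17)) = Mul(Add(9, Mul(-5, 4)), Add(-17, y)) = Mul(Add(9, -20), Add(-17, y)) = Mul(-11, Add(-17, y)) = Add(187, Mul(-11, y)))
Add(Mul(Add(Add(B, 3756), -11721), Pow(-28608, -1)), Mul(Function('I')(201), Pow(-35465, -1))) = Add(Mul(Add(Add(-4137, 3756), -11721), Pow(-28608, -1)), Mul(Add(187, Mul(-11, 201)), Pow(-35465, -1))) = Add(Mul(Add(-381, -11721), Rational(-1, 28608)), Mul(Add(187, -2211), Rational(-1, 35465))) = Add(Mul(-12102, Rational(-1, 28608)), Mul(-2024, Rational(-1, 35465))) = Add(Rational(2017, 4768), Rational(2024, 35465)) = Rational(81183337, 169097120)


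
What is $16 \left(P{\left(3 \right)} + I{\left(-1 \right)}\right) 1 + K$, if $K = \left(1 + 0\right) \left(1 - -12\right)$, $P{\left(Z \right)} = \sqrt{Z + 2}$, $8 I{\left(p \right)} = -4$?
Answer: $5 + 16 \sqrt{5} \approx 40.777$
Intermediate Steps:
$I{\left(p \right)} = - \frac{1}{2}$ ($I{\left(p \right)} = \frac{1}{8} \left(-4\right) = - \frac{1}{2}$)
$P{\left(Z \right)} = \sqrt{2 + Z}$
$K = 13$ ($K = 1 \left(1 + 12\right) = 1 \cdot 13 = 13$)
$16 \left(P{\left(3 \right)} + I{\left(-1 \right)}\right) 1 + K = 16 \left(\sqrt{2 + 3} - \frac{1}{2}\right) 1 + 13 = 16 \left(\sqrt{5} - \frac{1}{2}\right) 1 + 13 = 16 \left(- \frac{1}{2} + \sqrt{5}\right) 1 + 13 = 16 \left(- \frac{1}{2} + \sqrt{5}\right) + 13 = \left(-8 + 16 \sqrt{5}\right) + 13 = 5 + 16 \sqrt{5}$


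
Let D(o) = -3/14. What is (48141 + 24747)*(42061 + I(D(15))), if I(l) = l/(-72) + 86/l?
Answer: 42510860013/14 ≈ 3.0365e+9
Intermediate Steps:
D(o) = -3/14 (D(o) = -3*1/14 = -3/14)
I(l) = 86/l - l/72 (I(l) = l*(-1/72) + 86/l = -l/72 + 86/l = 86/l - l/72)
(48141 + 24747)*(42061 + I(D(15))) = (48141 + 24747)*(42061 + (86/(-3/14) - 1/72*(-3/14))) = 72888*(42061 + (86*(-14/3) + 1/336)) = 72888*(42061 + (-1204/3 + 1/336)) = 72888*(42061 - 44949/112) = 72888*(4665883/112) = 42510860013/14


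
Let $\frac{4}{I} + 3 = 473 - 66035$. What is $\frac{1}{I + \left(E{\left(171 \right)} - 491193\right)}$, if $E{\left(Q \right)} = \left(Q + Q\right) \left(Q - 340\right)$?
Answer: $- \frac{65565}{35994594919} \approx -1.8215 \cdot 10^{-6}$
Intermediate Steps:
$E{\left(Q \right)} = 2 Q \left(-340 + Q\right)$
$I = - \frac{4}{65565}$ ($I = \frac{4}{-3 + \left(473 - 66035\right)} = \frac{4}{-3 - 65562} = \frac{4}{-65565} = 4 \left(- \frac{1}{65565}\right) = - \frac{4}{65565} \approx -6.1008 \cdot 10^{-5}$)
$\frac{1}{I + \left(E{\left(171 \right)} - 491193\right)} = \frac{1}{- \frac{4}{65565} - \left(491193 - 342 \left(-340 + 171\right)\right)} = \frac{1}{- \frac{4}{65565} - \left(491193 - -57798\right)} = \frac{1}{- \frac{4}{65565} - 548991} = \frac{1}{- \frac{35994594919}{65565}} = - \frac{65565}{35994594919}$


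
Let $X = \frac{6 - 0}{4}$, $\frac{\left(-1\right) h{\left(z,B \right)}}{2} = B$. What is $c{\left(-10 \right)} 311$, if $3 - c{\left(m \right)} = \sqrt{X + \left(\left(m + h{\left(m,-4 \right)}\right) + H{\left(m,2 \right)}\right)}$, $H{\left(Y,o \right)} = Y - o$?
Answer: $933 - \frac{1555 i \sqrt{2}}{2} \approx 933.0 - 1099.6 i$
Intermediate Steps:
$h{\left(z,B \right)} = - 2 B$
$X = \frac{3}{2}$ ($X = \left(6 + 0\right) \frac{1}{4} = 6 \cdot \frac{1}{4} = \frac{3}{2} \approx 1.5$)
$c{\left(m \right)} = 3 - \sqrt{\frac{15}{2} + 2 m}$ ($c{\left(m \right)} = 3 - \sqrt{\frac{3}{2} + \left(\left(m - -8\right) + \left(m - 2\right)\right)} = 3 - \sqrt{\frac{3}{2} + \left(\left(m + 8\right) + \left(m - 2\right)\right)} = 3 - \sqrt{\frac{3}{2} + \left(\left(8 + m\right) + \left(-2 + m\right)\right)} = 3 - \sqrt{\frac{3}{2} + \left(6 + 2 m\right)} = 3 - \sqrt{\frac{15}{2} + 2 m}$)
$c{\left(-10 \right)} 311 = \left(3 - \frac{\sqrt{30 + 8 \left(-10\right)}}{2}\right) 311 = \left(3 - \frac{\sqrt{30 - 80}}{2}\right) 311 = \left(3 - \frac{\sqrt{-50}}{2}\right) 311 = \left(3 - \frac{5 i \sqrt{2}}{2}\right) 311 = 933 - \frac{1555 i \sqrt{2}}{2}$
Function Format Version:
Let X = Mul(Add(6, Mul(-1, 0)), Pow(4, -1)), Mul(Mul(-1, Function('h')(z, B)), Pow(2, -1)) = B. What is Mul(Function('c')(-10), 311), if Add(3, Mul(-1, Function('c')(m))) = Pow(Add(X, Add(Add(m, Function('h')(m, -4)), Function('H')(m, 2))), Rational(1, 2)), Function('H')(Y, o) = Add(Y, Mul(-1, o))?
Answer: Add(933, Mul(Rational(-1555, 2), I, Pow(2, Rational(1, 2)))) ≈ Add(933.00, Mul(-1099.6, I))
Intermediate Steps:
Function('h')(z, B) = Mul(-2, B)
X = Rational(3, 2) (X = Mul(Add(6, 0), Rational(1, 4)) = Mul(6, Rational(1, 4)) = Rational(3, 2) ≈ 1.5000)
Function('c')(m) = Add(3, Mul(-1, Pow(Add(Rational(15, 2), Mul(2, m)), Rational(1, 2)))) (Function('c')(m) = Add(3, Mul(-1, Pow(Add(Rational(3, 2), Add(Add(m, Mul(-2, -4)), Add(m, Mul(-1, 2)))), Rational(1, 2)))) = Add(3, Mul(-1, Pow(Add(Rational(3, 2), Add(Add(m, 8), Add(m, -2))), Rational(1, 2)))) = Add(3, Mul(-1, Pow(Add(Rational(3, 2), Add(Add(8, m), Add(-2, m))), Rational(1, 2)))) = Add(3, Mul(-1, Pow(Add(Rational(3, 2), Add(6, Mul(2, m))), Rational(1, 2)))) = Add(3, Mul(-1, Pow(Add(Rational(15, 2), Mul(2, m)), Rational(1, 2)))))
Mul(Function('c')(-10), 311) = Mul(Add(3, Mul(Rational(-1, 2), Pow(Add(30, Mul(8, -10)), Rational(1, 2)))), 311) = Mul(Add(3, Mul(Rational(-1, 2), Pow(Add(30, -80), Rational(1, 2)))), 311) = Mul(Add(3, Mul(Rational(-1, 2), Pow(-50, Rational(1, 2)))), 311) = Mul(Add(3, Mul(Rational(-1, 2), Mul(5, I, Pow(2, Rational(1, 2))))), 311) = Mul(Add(3, Mul(Rational(-5, 2), I, Pow(2, Rational(1, 2)))), 311) = Add(933, Mul(Rational(-1555, 2), I, Pow(2, Rational(1, 2))))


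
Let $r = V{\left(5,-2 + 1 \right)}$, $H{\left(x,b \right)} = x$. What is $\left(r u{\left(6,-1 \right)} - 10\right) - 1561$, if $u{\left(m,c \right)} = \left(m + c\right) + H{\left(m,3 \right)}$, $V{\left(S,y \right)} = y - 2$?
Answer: $-1604$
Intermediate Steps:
$V{\left(S,y \right)} = -2 + y$
$u{\left(m,c \right)} = c + 2 m$ ($u{\left(m,c \right)} = \left(m + c\right) + m = \left(c + m\right) + m = c + 2 m$)
$r = -3$ ($r = -2 + \left(-2 + 1\right) = -2 - 1 = -3$)
$\left(r u{\left(6,-1 \right)} - 10\right) - 1561 = \left(- 3 \left(-1 + 2 \cdot 6\right) - 10\right) - 1561 = \left(- 3 \left(-1 + 12\right) - 10\right) - 1561 = \left(\left(-3\right) 11 - 10\right) - 1561 = \left(-33 - 10\right) - 1561 = -43 - 1561 = -1604$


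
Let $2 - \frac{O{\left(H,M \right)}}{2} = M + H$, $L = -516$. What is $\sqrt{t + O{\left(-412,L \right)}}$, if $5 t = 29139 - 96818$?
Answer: $\frac{i \sqrt{291895}}{5} \approx 108.05 i$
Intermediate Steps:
$O{\left(H,M \right)} = 4 - 2 H - 2 M$ ($O{\left(H,M \right)} = 4 - 2 \left(M + H\right) = 4 - 2 \left(H + M\right) = 4 - \left(2 H + 2 M\right) = 4 - 2 H - 2 M$)
$t = - \frac{67679}{5}$ ($t = \frac{29139 - 96818}{5} = \frac{1}{5} \left(-67679\right) = - \frac{67679}{5} \approx -13536.0$)
$\sqrt{t + O{\left(-412,L \right)}} = \sqrt{- \frac{67679}{5} - -1860} = \sqrt{- \frac{67679}{5} + \left(4 + 824 + 1032\right)} = \sqrt{- \frac{67679}{5} + 1860} = \sqrt{- \frac{58379}{5}} = \frac{i \sqrt{291895}}{5}$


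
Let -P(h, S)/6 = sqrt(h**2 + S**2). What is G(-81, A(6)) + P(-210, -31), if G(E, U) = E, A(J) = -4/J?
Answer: -81 - 6*sqrt(45061) ≈ -1354.7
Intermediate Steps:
P(h, S) = -6*sqrt(S**2 + h**2) (P(h, S) = -6*sqrt(h**2 + S**2) = -6*sqrt(S**2 + h**2))
G(-81, A(6)) + P(-210, -31) = -81 - 6*sqrt((-31)**2 + (-210)**2) = -81 - 6*sqrt(961 + 44100) = -81 - 6*sqrt(45061)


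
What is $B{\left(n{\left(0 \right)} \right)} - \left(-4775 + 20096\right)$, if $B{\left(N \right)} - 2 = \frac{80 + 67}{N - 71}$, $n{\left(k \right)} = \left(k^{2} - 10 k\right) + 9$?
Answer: $- \frac{949925}{62} \approx -15321.0$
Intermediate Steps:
$n{\left(k \right)} = 9 + k^{2} - 10 k$
$B{\left(N \right)} = 2 + \frac{147}{-71 + N}$ ($B{\left(N \right)} = 2 + \frac{80 + 67}{N - 71} = 2 + \frac{147}{-71 + N}$)
$B{\left(n{\left(0 \right)} \right)} - \left(-4775 + 20096\right) = \frac{5 + 2 \left(9 + 0^{2} - 0\right)}{-71 + \left(9 + 0^{2} - 0\right)} - \left(-4775 + 20096\right) = \frac{5 + 2 \left(9 + 0 + 0\right)}{-71 + \left(9 + 0 + 0\right)} - 15321 = \frac{5 + 2 \cdot 9}{-71 + 9} - 15321 = \frac{5 + 18}{-62} - 15321 = \left(- \frac{1}{62}\right) 23 - 15321 = - \frac{23}{62} - 15321 = - \frac{949925}{62}$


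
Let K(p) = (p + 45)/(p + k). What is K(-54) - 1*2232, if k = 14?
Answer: -89271/40 ≈ -2231.8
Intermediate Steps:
K(p) = (45 + p)/(14 + p) (K(p) = (p + 45)/(p + 14) = (45 + p)/(14 + p))
K(-54) - 1*2232 = (45 - 54)/(14 - 54) - 1*2232 = -9/(-40) - 2232 = -1/40*(-9) - 2232 = 9/40 - 2232 = -89271/40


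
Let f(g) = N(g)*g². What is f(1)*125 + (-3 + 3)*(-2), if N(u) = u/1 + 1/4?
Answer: 625/4 ≈ 156.25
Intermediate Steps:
N(u) = ¼ + u (N(u) = u*1 + 1*(¼) = u + ¼ = ¼ + u)
f(g) = g²*(¼ + g) (f(g) = (¼ + g)*g² = g²*(¼ + g))
f(1)*125 + (-3 + 3)*(-2) = (1²*(¼ + 1))*125 + (-3 + 3)*(-2) = (1*(5/4))*125 + 0*(-2) = (5/4)*125 + 0 = 625/4 + 0 = 625/4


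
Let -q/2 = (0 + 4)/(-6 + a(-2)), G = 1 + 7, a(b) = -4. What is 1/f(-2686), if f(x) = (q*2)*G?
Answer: 5/64 ≈ 0.078125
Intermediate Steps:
G = 8
q = ⅘ (q = -2*(0 + 4)/(-6 - 4) = -8/(-10) = -8*(-1)/10 = -2*(-⅖) = ⅘ ≈ 0.80000)
f(x) = 64/5 (f(x) = ((⅘)*2)*8 = (8/5)*8 = 64/5)
1/f(-2686) = 1/(64/5) = 5/64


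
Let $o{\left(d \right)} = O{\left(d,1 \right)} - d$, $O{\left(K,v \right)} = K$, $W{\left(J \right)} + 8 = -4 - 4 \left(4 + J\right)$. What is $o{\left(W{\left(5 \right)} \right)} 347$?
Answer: $0$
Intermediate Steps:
$W{\left(J \right)} = -28 - 4 J$ ($W{\left(J \right)} = -8 - \left(4 + 4 \left(4 + J\right)\right) = -8 - \left(20 + 4 J\right) = -28 - 4 J$)
$o{\left(d \right)} = 0$ ($o{\left(d \right)} = d - d = 0$)
$o{\left(W{\left(5 \right)} \right)} 347 = 0 \cdot 347 = 0$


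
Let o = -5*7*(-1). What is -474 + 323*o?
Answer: 10831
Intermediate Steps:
o = 35 (o = -35*(-1) = 35)
-474 + 323*o = -474 + 323*35 = -474 + 11305 = 10831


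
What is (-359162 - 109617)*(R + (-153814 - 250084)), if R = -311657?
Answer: 335437157345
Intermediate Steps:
(-359162 - 109617)*(R + (-153814 - 250084)) = (-359162 - 109617)*(-311657 + (-153814 - 250084)) = -468779*(-311657 - 403898) = -468779*(-715555) = 335437157345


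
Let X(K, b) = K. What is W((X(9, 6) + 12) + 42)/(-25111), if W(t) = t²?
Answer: -3969/25111 ≈ -0.15806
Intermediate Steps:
W((X(9, 6) + 12) + 42)/(-25111) = ((9 + 12) + 42)²/(-25111) = (21 + 42)²*(-1/25111) = 63²*(-1/25111) = 3969*(-1/25111) = -3969/25111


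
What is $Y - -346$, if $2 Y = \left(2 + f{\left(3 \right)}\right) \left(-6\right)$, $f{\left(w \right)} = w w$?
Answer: $313$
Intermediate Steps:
$f{\left(w \right)} = w^{2}$
$Y = -33$ ($Y = \frac{\left(2 + 3^{2}\right) \left(-6\right)}{2} = \frac{\left(2 + 9\right) \left(-6\right)}{2} = \frac{11 \left(-6\right)}{2} = \frac{1}{2} \left(-66\right) = -33$)
$Y - -346 = -33 - -346 = -33 + 346 = 313$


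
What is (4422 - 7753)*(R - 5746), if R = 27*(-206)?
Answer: 37666948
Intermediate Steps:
R = -5562
(4422 - 7753)*(R - 5746) = (4422 - 7753)*(-5562 - 5746) = -3331*(-11308) = 37666948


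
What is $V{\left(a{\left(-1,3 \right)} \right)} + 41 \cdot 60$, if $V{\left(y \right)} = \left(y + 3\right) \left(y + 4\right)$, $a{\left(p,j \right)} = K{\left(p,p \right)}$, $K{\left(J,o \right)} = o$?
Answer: $2466$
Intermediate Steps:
$a{\left(p,j \right)} = p$
$V{\left(y \right)} = \left(3 + y\right) \left(4 + y\right)$
$V{\left(a{\left(-1,3 \right)} \right)} + 41 \cdot 60 = \left(12 + \left(-1\right)^{2} + 7 \left(-1\right)\right) + 41 \cdot 60 = \left(12 + 1 - 7\right) + 2460 = 6 + 2460 = 2466$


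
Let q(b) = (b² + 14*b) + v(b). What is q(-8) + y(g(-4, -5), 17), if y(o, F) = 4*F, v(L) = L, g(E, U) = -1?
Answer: 12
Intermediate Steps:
q(b) = b² + 15*b (q(b) = (b² + 14*b) + b = b² + 15*b)
q(-8) + y(g(-4, -5), 17) = -8*(15 - 8) + 4*17 = -8*7 + 68 = -56 + 68 = 12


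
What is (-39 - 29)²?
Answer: 4624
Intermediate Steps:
(-39 - 29)² = (-68)² = 4624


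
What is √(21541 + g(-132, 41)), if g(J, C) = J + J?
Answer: √21277 ≈ 145.87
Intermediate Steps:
g(J, C) = 2*J
√(21541 + g(-132, 41)) = √(21541 + 2*(-132)) = √(21541 - 264) = √21277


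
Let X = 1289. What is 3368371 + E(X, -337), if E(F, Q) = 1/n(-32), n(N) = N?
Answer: 107787871/32 ≈ 3.3684e+6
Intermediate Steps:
E(F, Q) = -1/32 (E(F, Q) = 1/(-32) = -1/32)
3368371 + E(X, -337) = 3368371 - 1/32 = 107787871/32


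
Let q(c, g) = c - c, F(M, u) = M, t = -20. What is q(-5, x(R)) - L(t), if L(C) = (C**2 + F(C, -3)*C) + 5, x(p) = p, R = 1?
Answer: -805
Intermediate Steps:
q(c, g) = 0
L(C) = 5 + 2*C**2 (L(C) = (C**2 + C*C) + 5 = (C**2 + C**2) + 5 = 2*C**2 + 5 = 5 + 2*C**2)
q(-5, x(R)) - L(t) = 0 - (5 + 2*(-20)**2) = 0 - (5 + 2*400) = 0 - (5 + 800) = 0 - 1*805 = 0 - 805 = -805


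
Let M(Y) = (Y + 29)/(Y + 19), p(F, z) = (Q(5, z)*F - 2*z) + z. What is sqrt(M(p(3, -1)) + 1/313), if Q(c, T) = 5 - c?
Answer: sqrt(589066)/626 ≈ 1.2260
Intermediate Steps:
p(F, z) = -z (p(F, z) = ((5 - 1*5)*F - 2*z) + z = ((5 - 5)*F - 2*z) + z = (0*F - 2*z) + z = (0 - 2*z) + z = -2*z + z = -z)
M(Y) = (29 + Y)/(19 + Y)
sqrt(M(p(3, -1)) + 1/313) = sqrt((29 - 1*(-1))/(19 - 1*(-1)) + 1/313) = sqrt((29 + 1)/(19 + 1) + 1/313) = sqrt(30/20 + 1/313) = sqrt((1/20)*30 + 1/313) = sqrt(3/2 + 1/313) = sqrt(941/626) = sqrt(589066)/626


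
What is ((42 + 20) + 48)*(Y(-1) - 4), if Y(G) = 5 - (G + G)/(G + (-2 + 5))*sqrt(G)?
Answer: 110 + 110*I ≈ 110.0 + 110.0*I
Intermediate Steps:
Y(G) = 5 - 2*G**(3/2)/(3 + G) (Y(G) = 5 - (2*G)/(G + 3)*sqrt(G) = 5 - (2*G)/(3 + G)*sqrt(G) = 5 - 2*G/(3 + G)*sqrt(G) = 5 - 2*G**(3/2)/(3 + G))
((42 + 20) + 48)*(Y(-1) - 4) = ((42 + 20) + 48)*((15 - (-2)*I + 5*(-1))/(3 - 1) - 4) = (62 + 48)*((15 - (-2)*I - 5)/2 - 4) = 110*((15 + 2*I - 5)/2 - 4) = 110*((10 + 2*I)/2 - 4) = 110*((5 + I) - 4) = 110*(1 + I) = 110 + 110*I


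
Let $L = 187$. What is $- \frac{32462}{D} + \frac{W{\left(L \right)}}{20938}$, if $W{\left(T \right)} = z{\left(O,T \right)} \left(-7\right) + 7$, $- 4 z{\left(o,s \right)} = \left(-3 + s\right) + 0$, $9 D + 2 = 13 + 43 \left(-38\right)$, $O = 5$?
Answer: $\frac{2039246057}{11327458} \approx 180.03$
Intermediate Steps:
$D = - \frac{541}{3}$ ($D = - \frac{2}{9} + \frac{13 + 43 \left(-38\right)}{9} = - \frac{2}{9} + \frac{13 - 1634}{9} = - \frac{2}{9} + \frac{1}{9} \left(-1621\right) = - \frac{2}{9} - \frac{1621}{9} = - \frac{541}{3} \approx -180.33$)
$z{\left(o,s \right)} = \frac{3}{4} - \frac{s}{4}$ ($z{\left(o,s \right)} = - \frac{\left(-3 + s\right) + 0}{4} = - \frac{-3 + s}{4} = \frac{3}{4} - \frac{s}{4}$)
$W{\left(T \right)} = \frac{7}{4} + \frac{7 T}{4}$ ($W{\left(T \right)} = \left(\frac{3}{4} - \frac{T}{4}\right) \left(-7\right) + 7 = \left(- \frac{21}{4} + \frac{7 T}{4}\right) + 7 = \frac{7}{4} + \frac{7 T}{4}$)
$- \frac{32462}{D} + \frac{W{\left(L \right)}}{20938} = - \frac{32462}{- \frac{541}{3}} + \frac{\frac{7}{4} + \frac{7}{4} \cdot 187}{20938} = \left(-32462\right) \left(- \frac{3}{541}\right) + \left(\frac{7}{4} + \frac{1309}{4}\right) \frac{1}{20938} = \frac{97386}{541} + 329 \cdot \frac{1}{20938} = \frac{97386}{541} + \frac{329}{20938} = \frac{2039246057}{11327458}$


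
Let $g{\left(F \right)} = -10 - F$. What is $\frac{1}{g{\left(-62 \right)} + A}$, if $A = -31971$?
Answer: $- \frac{1}{31919} \approx -3.1329 \cdot 10^{-5}$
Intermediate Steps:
$\frac{1}{g{\left(-62 \right)} + A} = \frac{1}{\left(-10 - -62\right) - 31971} = \frac{1}{\left(-10 + 62\right) - 31971} = \frac{1}{52 - 31971} = \frac{1}{-31919} = - \frac{1}{31919}$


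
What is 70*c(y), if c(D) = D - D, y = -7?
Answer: 0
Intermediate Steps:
c(D) = 0
70*c(y) = 70*0 = 0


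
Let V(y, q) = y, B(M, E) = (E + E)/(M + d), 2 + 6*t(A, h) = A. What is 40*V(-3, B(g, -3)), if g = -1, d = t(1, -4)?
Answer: -120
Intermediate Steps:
t(A, h) = -⅓ + A/6
d = -⅙ (d = -⅓ + (⅙)*1 = -⅓ + ⅙ = -⅙ ≈ -0.16667)
B(M, E) = 2*E/(-⅙ + M) (B(M, E) = (E + E)/(M - ⅙) = (2*E)/(-⅙ + M) = 2*E/(-⅙ + M))
40*V(-3, B(g, -3)) = 40*(-3) = -120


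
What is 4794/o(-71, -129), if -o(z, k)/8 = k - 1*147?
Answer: 799/368 ≈ 2.1712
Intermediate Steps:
o(z, k) = 1176 - 8*k (o(z, k) = -8*(k - 1*147) = -8*(k - 147) = -8*(-147 + k) = 1176 - 8*k)
4794/o(-71, -129) = 4794/(1176 - 8*(-129)) = 4794/(1176 + 1032) = 4794/2208 = 4794*(1/2208) = 799/368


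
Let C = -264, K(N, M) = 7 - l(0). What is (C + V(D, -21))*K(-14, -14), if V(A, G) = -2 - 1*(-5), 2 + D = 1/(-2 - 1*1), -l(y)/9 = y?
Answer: -1827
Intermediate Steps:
l(y) = -9*y
K(N, M) = 7 (K(N, M) = 7 - (-9)*0 = 7 - 1*0 = 7 + 0 = 7)
D = -7/3 (D = -2 + 1/(-2 - 1*1) = -2 + 1/(-2 - 1) = -2 + 1/(-3) = -2 - 1/3 = -7/3 ≈ -2.3333)
V(A, G) = 3 (V(A, G) = -2 + 5 = 3)
(C + V(D, -21))*K(-14, -14) = (-264 + 3)*7 = -261*7 = -1827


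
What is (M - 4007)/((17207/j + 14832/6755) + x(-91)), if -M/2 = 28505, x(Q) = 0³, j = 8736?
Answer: -46762541280/3192281 ≈ -14649.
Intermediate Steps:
x(Q) = 0
M = -57010 (M = -2*28505 = -57010)
(M - 4007)/((17207/j + 14832/6755) + x(-91)) = (-57010 - 4007)/((17207/8736 + 14832/6755) + 0) = -61017/((17207*(1/8736) + 14832*(1/6755)) + 0) = -61017/((17207/8736 + 14832/6755) + 0) = -61017/(35115091/8430240 + 0) = -61017/35115091/8430240 = -61017*8430240/35115091 = -46762541280/3192281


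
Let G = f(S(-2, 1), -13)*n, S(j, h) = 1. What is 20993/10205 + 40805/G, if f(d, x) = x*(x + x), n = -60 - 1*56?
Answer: 31282963/30778280 ≈ 1.0164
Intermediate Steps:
n = -116 (n = -60 - 56 = -116)
f(d, x) = 2*x² (f(d, x) = x*(2*x) = 2*x²)
G = -39208 (G = (2*(-13)²)*(-116) = (2*169)*(-116) = 338*(-116) = -39208)
20993/10205 + 40805/G = 20993/10205 + 40805/(-39208) = 20993*(1/10205) + 40805*(-1/39208) = 20993/10205 - 40805/39208 = 31282963/30778280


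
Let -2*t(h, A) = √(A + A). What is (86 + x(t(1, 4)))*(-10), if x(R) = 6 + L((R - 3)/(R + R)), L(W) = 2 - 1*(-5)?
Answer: -990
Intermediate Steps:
t(h, A) = -√2*√A/2 (t(h, A) = -√(A + A)/2 = -√2*√A/2)
L(W) = 7 (L(W) = 2 + 5 = 7)
x(R) = 13 (x(R) = 6 + 7 = 13)
(86 + x(t(1, 4)))*(-10) = (86 + 13)*(-10) = 99*(-10) = -990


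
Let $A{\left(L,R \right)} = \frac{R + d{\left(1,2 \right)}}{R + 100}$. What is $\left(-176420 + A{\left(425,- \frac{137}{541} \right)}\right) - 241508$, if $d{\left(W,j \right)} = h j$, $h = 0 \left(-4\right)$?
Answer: $- \frac{22552648801}{53963} \approx -4.1793 \cdot 10^{5}$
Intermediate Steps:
$h = 0$
$d{\left(W,j \right)} = 0$ ($d{\left(W,j \right)} = 0 j = 0$)
$A{\left(L,R \right)} = \frac{R}{100 + R}$ ($A{\left(L,R \right)} = \frac{R + 0}{R + 100} = \frac{R}{100 + R}$)
$\left(-176420 + A{\left(425,- \frac{137}{541} \right)}\right) - 241508 = \left(-176420 + \frac{\left(-137\right) \frac{1}{541}}{100 - \frac{137}{541}}\right) - 241508 = \left(-176420 - \frac{137}{541 \left(100 - \frac{137}{541}\right)}\right) - 241508 = \left(-176420 - \frac{137}{541 \cdot \frac{53963}{541}}\right) - 241508 = \left(-176420 - \frac{137}{53963}\right) - 241508 = - \frac{9520152597}{53963} - 241508 = - \frac{22552648801}{53963}$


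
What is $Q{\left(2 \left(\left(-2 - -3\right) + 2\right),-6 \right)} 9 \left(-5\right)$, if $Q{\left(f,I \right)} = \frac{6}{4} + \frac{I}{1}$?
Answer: $\frac{405}{2} \approx 202.5$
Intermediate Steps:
$Q{\left(f,I \right)} = \frac{3}{2} + I$ ($Q{\left(f,I \right)} = 6 \cdot \frac{1}{4} + I 1 = \frac{3}{2} + I$)
$Q{\left(2 \left(\left(-2 - -3\right) + 2\right),-6 \right)} 9 \left(-5\right) = \left(\frac{3}{2} - 6\right) 9 \left(-5\right) = \left(- \frac{9}{2}\right) 9 \left(-5\right) = \left(- \frac{81}{2}\right) \left(-5\right) = \frac{405}{2}$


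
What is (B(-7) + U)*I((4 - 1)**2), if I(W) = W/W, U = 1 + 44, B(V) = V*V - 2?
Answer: 92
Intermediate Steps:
B(V) = -2 + V**2 (B(V) = V**2 - 2 = -2 + V**2)
U = 45
I(W) = 1
(B(-7) + U)*I((4 - 1)**2) = ((-2 + (-7)**2) + 45)*1 = ((-2 + 49) + 45)*1 = (47 + 45)*1 = 92*1 = 92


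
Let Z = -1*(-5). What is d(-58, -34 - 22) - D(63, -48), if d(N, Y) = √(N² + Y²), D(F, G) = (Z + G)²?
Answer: -1849 + 10*√65 ≈ -1768.4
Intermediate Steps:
Z = 5
D(F, G) = (5 + G)²
d(-58, -34 - 22) - D(63, -48) = √((-58)² + (-34 - 22)²) - (5 - 48)² = √(3364 + (-56)²) - 1*(-43)² = √(3364 + 3136) - 1*1849 = √6500 - 1849 = 10*√65 - 1849 = -1849 + 10*√65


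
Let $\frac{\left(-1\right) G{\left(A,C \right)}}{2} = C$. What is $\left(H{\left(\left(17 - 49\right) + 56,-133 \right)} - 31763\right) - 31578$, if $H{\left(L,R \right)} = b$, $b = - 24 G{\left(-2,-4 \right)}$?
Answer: $-63533$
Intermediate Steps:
$G{\left(A,C \right)} = - 2 C$
$b = -192$ ($b = - 24 \left(\left(-2\right) \left(-4\right)\right) = \left(-24\right) 8 = -192$)
$H{\left(L,R \right)} = -192$
$\left(H{\left(\left(17 - 49\right) + 56,-133 \right)} - 31763\right) - 31578 = \left(-192 - 31763\right) - 31578 = -31955 - 31578 = -63533$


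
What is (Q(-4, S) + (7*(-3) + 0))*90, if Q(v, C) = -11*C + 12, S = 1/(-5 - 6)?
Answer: -720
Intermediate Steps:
S = -1/11 (S = 1/(-11) = -1/11 ≈ -0.090909)
Q(v, C) = 12 - 11*C
(Q(-4, S) + (7*(-3) + 0))*90 = ((12 - 11*(-1/11)) + (7*(-3) + 0))*90 = ((12 + 1) + (-21 + 0))*90 = (13 - 21)*90 = -8*90 = -720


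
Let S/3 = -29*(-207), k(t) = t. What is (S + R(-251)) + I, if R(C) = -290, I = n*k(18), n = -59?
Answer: 16657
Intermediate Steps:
S = 18009 (S = 3*(-29*(-207)) = 3*6003 = 18009)
I = -1062 (I = -59*18 = -1062)
(S + R(-251)) + I = (18009 - 290) - 1062 = 17719 - 1062 = 16657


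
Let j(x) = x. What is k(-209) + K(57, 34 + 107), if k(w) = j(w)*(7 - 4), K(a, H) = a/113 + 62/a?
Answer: -4028252/6441 ≈ -625.41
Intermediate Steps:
K(a, H) = 62/a + a/113 (K(a, H) = a*(1/113) + 62/a = a/113 + 62/a = 62/a + a/113)
k(w) = 3*w (k(w) = w*(7 - 4) = w*3 = 3*w)
k(-209) + K(57, 34 + 107) = 3*(-209) + (62/57 + (1/113)*57) = -627 + (62*(1/57) + 57/113) = -627 + (62/57 + 57/113) = -627 + 10255/6441 = -4028252/6441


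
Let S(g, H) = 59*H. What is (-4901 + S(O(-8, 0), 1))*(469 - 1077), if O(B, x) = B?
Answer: 2943936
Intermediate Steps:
(-4901 + S(O(-8, 0), 1))*(469 - 1077) = (-4901 + 59*1)*(469 - 1077) = (-4901 + 59)*(-608) = -4842*(-608) = 2943936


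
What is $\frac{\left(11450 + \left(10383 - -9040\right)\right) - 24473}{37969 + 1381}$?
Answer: $\frac{128}{787} \approx 0.16264$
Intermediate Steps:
$\frac{\left(11450 + \left(10383 - -9040\right)\right) - 24473}{37969 + 1381} = \frac{\left(11450 + \left(10383 + 9040\right)\right) - 24473}{39350} = \left(\left(11450 + 19423\right) - 24473\right) \frac{1}{39350} = \left(30873 - 24473\right) \frac{1}{39350} = 6400 \cdot \frac{1}{39350} = \frac{128}{787}$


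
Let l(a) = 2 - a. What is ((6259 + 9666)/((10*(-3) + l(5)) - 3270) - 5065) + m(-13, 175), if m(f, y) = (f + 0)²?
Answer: -16187413/3303 ≈ -4900.8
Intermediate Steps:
m(f, y) = f²
((6259 + 9666)/((10*(-3) + l(5)) - 3270) - 5065) + m(-13, 175) = ((6259 + 9666)/((10*(-3) + (2 - 1*5)) - 3270) - 5065) + (-13)² = (15925/((-30 + (2 - 5)) - 3270) - 5065) + 169 = (15925/((-30 - 3) - 3270) - 5065) + 169 = (15925/(-33 - 3270) - 5065) + 169 = (15925/(-3303) - 5065) + 169 = (15925*(-1/3303) - 5065) + 169 = (-15925/3303 - 5065) + 169 = -16745620/3303 + 169 = -16187413/3303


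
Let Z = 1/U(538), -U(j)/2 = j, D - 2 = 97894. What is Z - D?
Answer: -105336097/1076 ≈ -97896.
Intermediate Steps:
D = 97896 (D = 2 + 97894 = 97896)
U(j) = -2*j
Z = -1/1076 (Z = 1/(-2*538) = 1/(-1076) = -1/1076 ≈ -0.00092937)
Z - D = -1/1076 - 1*97896 = -1/1076 - 97896 = -105336097/1076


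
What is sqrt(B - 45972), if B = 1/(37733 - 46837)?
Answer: I*sqrt(238143051641)/2276 ≈ 214.41*I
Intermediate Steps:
B = -1/9104 (B = 1/(-9104) = -1/9104 ≈ -0.00010984)
sqrt(B - 45972) = sqrt(-1/9104 - 45972) = sqrt(-418529089/9104) = I*sqrt(238143051641)/2276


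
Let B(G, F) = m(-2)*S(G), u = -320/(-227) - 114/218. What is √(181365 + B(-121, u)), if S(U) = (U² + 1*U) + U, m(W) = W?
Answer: √152567 ≈ 390.60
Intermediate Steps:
u = 21941/24743 (u = -320*(-1/227) - 114*1/218 = 320/227 - 57/109 = 21941/24743 ≈ 0.88676)
S(U) = U² + 2*U (S(U) = (U² + U) + U = (U + U²) + U = U² + 2*U)
B(G, F) = -2*G*(2 + G)
√(181365 + B(-121, u)) = √(181365 - 2*(-121)*(2 - 121)) = √(181365 - 2*(-121)*(-119)) = √(181365 - 28798) = √152567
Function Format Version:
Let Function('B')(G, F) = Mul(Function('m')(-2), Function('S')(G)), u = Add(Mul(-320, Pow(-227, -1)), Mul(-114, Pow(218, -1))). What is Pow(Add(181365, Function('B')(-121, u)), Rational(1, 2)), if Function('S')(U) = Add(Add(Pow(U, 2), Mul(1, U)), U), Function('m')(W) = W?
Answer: Pow(152567, Rational(1, 2)) ≈ 390.60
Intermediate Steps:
u = Rational(21941, 24743) (u = Add(Mul(-320, Rational(-1, 227)), Mul(-114, Rational(1, 218))) = Add(Rational(320, 227), Rational(-57, 109)) = Rational(21941, 24743) ≈ 0.88676)
Function('S')(U) = Add(Pow(U, 2), Mul(2, U)) (Function('S')(U) = Add(Add(Pow(U, 2), U), U) = Add(Add(U, Pow(U, 2)), U) = Add(Pow(U, 2), Mul(2, U)))
Function('B')(G, F) = Mul(-2, G, Add(2, G)) (Function('B')(G, F) = Mul(-2, Mul(G, Add(2, G))) = Mul(-2, G, Add(2, G)))
Pow(Add(181365, Function('B')(-121, u)), Rational(1, 2)) = Pow(Add(181365, Mul(-2, -121, Add(2, -121))), Rational(1, 2)) = Pow(Add(181365, Mul(-2, -121, -119)), Rational(1, 2)) = Pow(Add(181365, -28798), Rational(1, 2)) = Pow(152567, Rational(1, 2))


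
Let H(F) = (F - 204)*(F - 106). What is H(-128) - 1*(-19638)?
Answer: 97326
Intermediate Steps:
H(F) = (-204 + F)*(-106 + F)
H(-128) - 1*(-19638) = (21624 + (-128)² - 310*(-128)) - 1*(-19638) = (21624 + 16384 + 39680) + 19638 = 77688 + 19638 = 97326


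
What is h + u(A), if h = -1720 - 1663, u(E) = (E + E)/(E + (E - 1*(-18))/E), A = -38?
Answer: -601813/178 ≈ -3381.0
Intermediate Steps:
u(E) = 2*E/(E + (18 + E)/E) (u(E) = (2*E)/(E + (E + 18)/E) = (2*E)/(E + (18 + E)/E) = 2*E/(E + (18 + E)/E))
h = -3383
h + u(A) = -3383 + 2*(-38)²/(18 - 38 + (-38)²) = -3383 + 2*1444/(18 - 38 + 1444) = -3383 + 2*1444/1424 = -3383 + 2*1444*(1/1424) = -3383 + 361/178 = -601813/178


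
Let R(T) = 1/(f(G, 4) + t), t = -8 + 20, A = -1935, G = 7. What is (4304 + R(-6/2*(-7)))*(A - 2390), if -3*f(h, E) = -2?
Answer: -707375375/38 ≈ -1.8615e+7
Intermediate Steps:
f(h, E) = ⅔ (f(h, E) = -⅓*(-2) = ⅔)
t = 12
R(T) = 3/38 (R(T) = 1/(⅔ + 12) = 1/(38/3) = 3/38)
(4304 + R(-6/2*(-7)))*(A - 2390) = (4304 + 3/38)*(-1935 - 2390) = (163555/38)*(-4325) = -707375375/38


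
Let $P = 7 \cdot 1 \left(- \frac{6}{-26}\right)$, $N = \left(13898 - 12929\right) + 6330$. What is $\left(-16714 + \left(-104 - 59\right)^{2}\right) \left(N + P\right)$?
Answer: $\frac{935318340}{13} \approx 7.1948 \cdot 10^{7}$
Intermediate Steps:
$N = 7299$ ($N = 969 + 6330 = 7299$)
$P = \frac{21}{13}$ ($P = 7 \left(\left(-6\right) \left(- \frac{1}{26}\right)\right) = 7 \cdot \frac{3}{13} = \frac{21}{13} \approx 1.6154$)
$\left(-16714 + \left(-104 - 59\right)^{2}\right) \left(N + P\right) = \left(-16714 + \left(-104 - 59\right)^{2}\right) \left(7299 + \frac{21}{13}\right) = \left(-16714 + \left(-163\right)^{2}\right) \frac{94908}{13} = \left(-16714 + 26569\right) \frac{94908}{13} = 9855 \cdot \frac{94908}{13} = \frac{935318340}{13}$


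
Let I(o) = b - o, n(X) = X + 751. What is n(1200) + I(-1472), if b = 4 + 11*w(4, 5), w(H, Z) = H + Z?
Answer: 3526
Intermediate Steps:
n(X) = 751 + X
b = 103 (b = 4 + 11*(4 + 5) = 4 + 11*9 = 4 + 99 = 103)
I(o) = 103 - o
n(1200) + I(-1472) = (751 + 1200) + (103 - 1*(-1472)) = 1951 + (103 + 1472) = 1951 + 1575 = 3526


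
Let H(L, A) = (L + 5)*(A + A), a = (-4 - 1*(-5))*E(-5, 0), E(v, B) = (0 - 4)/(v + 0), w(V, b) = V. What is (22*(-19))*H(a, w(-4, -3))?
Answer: 96976/5 ≈ 19395.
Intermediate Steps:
E(v, B) = -4/v
a = 4/5 (a = (-4 - 1*(-5))*(-4/(-5)) = (-4 + 5)*(-4*(-1/5)) = 1*(4/5) = 4/5 ≈ 0.80000)
H(L, A) = 2*A*(5 + L) (H(L, A) = (5 + L)*(2*A) = 2*A*(5 + L))
(22*(-19))*H(a, w(-4, -3)) = (22*(-19))*(2*(-4)*(5 + 4/5)) = -836*(-4)*29/5 = -418*(-232/5) = 96976/5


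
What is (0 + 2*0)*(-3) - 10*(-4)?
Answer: 40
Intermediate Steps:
(0 + 2*0)*(-3) - 10*(-4) = (0 + 0)*(-3) + 40 = 0*(-3) + 40 = 0 + 40 = 40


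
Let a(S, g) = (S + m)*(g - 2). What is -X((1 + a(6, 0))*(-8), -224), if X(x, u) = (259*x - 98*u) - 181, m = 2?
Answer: -52851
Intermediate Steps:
a(S, g) = (-2 + g)*(2 + S) (a(S, g) = (S + 2)*(g - 2) = (2 + S)*(-2 + g) = (-2 + g)*(2 + S))
X(x, u) = -181 - 98*u + 259*x (X(x, u) = (-98*u + 259*x) - 181 = -181 - 98*u + 259*x)
-X((1 + a(6, 0))*(-8), -224) = -(-181 - 98*(-224) + 259*((1 + (-4 - 2*6 + 2*0 + 6*0))*(-8))) = -(-181 + 21952 + 259*((1 + (-4 - 12 + 0 + 0))*(-8))) = -(-181 + 21952 + 259*((1 - 16)*(-8))) = -(-181 + 21952 + 259*(-15*(-8))) = -(-181 + 21952 + 259*120) = -(-181 + 21952 + 31080) = -1*52851 = -52851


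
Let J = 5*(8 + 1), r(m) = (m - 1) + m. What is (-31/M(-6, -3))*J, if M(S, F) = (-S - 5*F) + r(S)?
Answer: -1395/8 ≈ -174.38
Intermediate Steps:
r(m) = -1 + 2*m (r(m) = (-1 + m) + m = -1 + 2*m)
M(S, F) = -1 + S - 5*F (M(S, F) = (-S - 5*F) + (-1 + 2*S) = -1 + S - 5*F)
J = 45 (J = 5*9 = 45)
(-31/M(-6, -3))*J = -31/(-1 - 6 - 5*(-3))*45 = -31/(-1 - 6 + 15)*45 = -31/8*45 = -1395/8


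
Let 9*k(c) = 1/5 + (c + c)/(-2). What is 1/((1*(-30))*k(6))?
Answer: 3/58 ≈ 0.051724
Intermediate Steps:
k(c) = 1/45 - c/9 (k(c) = (1/5 + (c + c)/(-2))/9 = (1*(1/5) + (2*c)*(-1/2))/9 = (1/5 - c)/9 = 1/45 - c/9)
1/((1*(-30))*k(6)) = 1/((1*(-30))*(1/45 - 1/9*6)) = 1/(-30*(1/45 - 2/3)) = 1/(-30*(-29/45)) = 1/(58/3) = 3/58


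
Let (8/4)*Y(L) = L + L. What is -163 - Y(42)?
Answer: -205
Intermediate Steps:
Y(L) = L (Y(L) = (L + L)/2 = (2*L)/2 = L)
-163 - Y(42) = -163 - 1*42 = -163 - 42 = -205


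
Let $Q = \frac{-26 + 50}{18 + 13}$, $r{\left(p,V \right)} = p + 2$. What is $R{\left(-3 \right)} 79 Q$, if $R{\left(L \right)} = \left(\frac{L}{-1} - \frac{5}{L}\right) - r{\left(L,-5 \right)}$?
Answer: $\frac{10744}{31} \approx 346.58$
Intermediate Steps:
$r{\left(p,V \right)} = 2 + p$
$R{\left(L \right)} = -2 - \frac{5}{L} - 2 L$ ($R{\left(L \right)} = \left(\frac{L}{-1} - \frac{5}{L}\right) - \left(2 + L\right) = \left(L \left(-1\right) - \frac{5}{L}\right) - \left(2 + L\right) = \left(- L - \frac{5}{L}\right) - \left(2 + L\right) = -2 - \frac{5}{L} - 2 L$)
$Q = \frac{24}{31} \approx 0.77419$
$R{\left(-3 \right)} 79 Q = \left(-2 - \frac{5}{-3} - -6\right) 79 \cdot \frac{24}{31} = \left(-2 - - \frac{5}{3} + 6\right) 79 \cdot \frac{24}{31} = \left(-2 + \frac{5}{3} + 6\right) 79 \cdot \frac{24}{31} = \frac{17}{3} \cdot 79 \cdot \frac{24}{31} = \frac{1343}{3} \cdot \frac{24}{31} = \frac{10744}{31}$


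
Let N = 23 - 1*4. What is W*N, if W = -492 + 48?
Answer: -8436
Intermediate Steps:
N = 19 (N = 23 - 4 = 19)
W = -444
W*N = -444*19 = -8436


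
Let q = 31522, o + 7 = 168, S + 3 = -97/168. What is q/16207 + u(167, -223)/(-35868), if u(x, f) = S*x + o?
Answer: 191134305161/97660529568 ≈ 1.9571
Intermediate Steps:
S = -601/168 (S = -3 - 97/168 = -601/168 ≈ -3.5774)
o = 161 (o = -7 + 168 = 161)
u(x, f) = 161 - 601*x/168 (u(x, f) = -601*x/168 + 161 = 161 - 601*x/168)
q/16207 + u(167, -223)/(-35868) = 31522/16207 + (161 - 601/168*167)/(-35868) = 31522*(1/16207) + (161 - 100367/168)*(-1/35868) = 31522/16207 - 73319/168*(-1/35868) = 31522/16207 + 73319/6025824 = 191134305161/97660529568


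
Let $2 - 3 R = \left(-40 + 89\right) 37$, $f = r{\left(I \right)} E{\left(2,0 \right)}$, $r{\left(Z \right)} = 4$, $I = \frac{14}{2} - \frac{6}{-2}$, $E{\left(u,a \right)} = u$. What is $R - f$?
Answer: $- \frac{1835}{3} \approx -611.67$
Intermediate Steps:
$I = 10$ ($I = 14 \cdot \frac{1}{2} - -3 = 7 + 3 = 10$)
$f = 8$ ($f = 4 \cdot 2 = 8$)
$R = - \frac{1811}{3}$ ($R = \frac{2}{3} - \frac{\left(-40 + 89\right) 37}{3} = \frac{2}{3} - \frac{49 \cdot 37}{3} = \frac{2}{3} - \frac{1813}{3} = - \frac{1811}{3} \approx -603.67$)
$R - f = - \frac{1811}{3} - 8 = - \frac{1835}{3}$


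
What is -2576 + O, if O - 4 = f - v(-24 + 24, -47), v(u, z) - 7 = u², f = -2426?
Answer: -5005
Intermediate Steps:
v(u, z) = 7 + u²
O = -2429 (O = 4 + (-2426 - (7 + (-24 + 24)²)) = 4 + (-2426 - (7 + 0²)) = 4 + (-2426 - (7 + 0)) = 4 + (-2426 - 1*7) = 4 + (-2426 - 7) = 4 - 2433 = -2429)
-2576 + O = -2576 - 2429 = -5005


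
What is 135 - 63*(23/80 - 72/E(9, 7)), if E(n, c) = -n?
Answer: -30969/80 ≈ -387.11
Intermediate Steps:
135 - 63*(23/80 - 72/E(9, 7)) = 135 - 63*(23/80 - 72/((-1*9))) = 135 - 63*(23*(1/80) - 72/(-9)) = 135 - 63*(23/80 - 72*(-⅑)) = 135 - 63*(23/80 + 8) = 135 - 63*663/80 = 135 - 41769/80 = -30969/80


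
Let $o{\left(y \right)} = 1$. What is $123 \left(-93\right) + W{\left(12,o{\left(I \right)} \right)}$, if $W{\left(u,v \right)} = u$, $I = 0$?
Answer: $-11427$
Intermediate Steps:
$123 \left(-93\right) + W{\left(12,o{\left(I \right)} \right)} = 123 \left(-93\right) + 12 = -11439 + 12 = -11427$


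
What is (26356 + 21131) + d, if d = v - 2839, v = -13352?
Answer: 31296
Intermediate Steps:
d = -16191 (d = -13352 - 2839 = -16191)
(26356 + 21131) + d = (26356 + 21131) - 16191 = 47487 - 16191 = 31296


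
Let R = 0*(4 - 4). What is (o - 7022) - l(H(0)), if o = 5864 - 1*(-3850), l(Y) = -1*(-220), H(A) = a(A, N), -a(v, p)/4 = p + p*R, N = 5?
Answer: 2472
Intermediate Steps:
R = 0 (R = 0*0 = 0)
a(v, p) = -4*p (a(v, p) = -4*(p + p*0) = -4*(p + 0) = -4*p)
H(A) = -20 (H(A) = -4*5 = -20)
l(Y) = 220
o = 9714 (o = 5864 + 3850 = 9714)
(o - 7022) - l(H(0)) = (9714 - 7022) - 1*220 = 2692 - 220 = 2472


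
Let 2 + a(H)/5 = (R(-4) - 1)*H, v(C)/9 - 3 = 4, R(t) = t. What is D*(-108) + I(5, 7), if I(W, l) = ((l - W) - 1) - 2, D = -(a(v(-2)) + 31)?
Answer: -167833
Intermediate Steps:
v(C) = 63 (v(C) = 27 + 9*4 = 27 + 36 = 63)
a(H) = -10 - 25*H (a(H) = -10 + 5*((-4 - 1)*H) = -10 + 5*(-5*H) = -10 - 25*H)
D = 1554 (D = -((-10 - 25*63) + 31) = -((-10 - 1575) + 31) = -(-1585 + 31) = -1*(-1554) = 1554)
I(W, l) = -3 + l - W (I(W, l) = (-1 + l - W) - 2 = -3 + l - W)
D*(-108) + I(5, 7) = 1554*(-108) + (-3 + 7 - 1*5) = -167832 + (-3 + 7 - 5) = -167832 - 1 = -167833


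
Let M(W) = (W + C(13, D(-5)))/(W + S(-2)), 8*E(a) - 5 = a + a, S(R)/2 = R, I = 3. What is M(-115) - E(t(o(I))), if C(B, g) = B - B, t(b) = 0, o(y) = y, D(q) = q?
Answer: 325/952 ≈ 0.34139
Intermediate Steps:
C(B, g) = 0
S(R) = 2*R
E(a) = 5/8 + a/4 (E(a) = 5/8 + (a + a)/8 = 5/8 + (2*a)/8 = 5/8 + a/4)
M(W) = W/(-4 + W) (M(W) = (W + 0)/(W + 2*(-2)) = W/(W - 4) = W/(-4 + W))
M(-115) - E(t(o(I))) = -115/(-4 - 115) - (5/8 + (¼)*0) = -115/(-119) - (5/8 + 0) = -115*(-1/119) - 1*5/8 = 115/119 - 5/8 = 325/952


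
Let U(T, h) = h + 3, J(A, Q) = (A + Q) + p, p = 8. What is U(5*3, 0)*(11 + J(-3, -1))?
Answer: 45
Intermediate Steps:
J(A, Q) = 8 + A + Q (J(A, Q) = (A + Q) + 8 = 8 + A + Q)
U(T, h) = 3 + h
U(5*3, 0)*(11 + J(-3, -1)) = (3 + 0)*(11 + (8 - 3 - 1)) = 3*(11 + 4) = 3*15 = 45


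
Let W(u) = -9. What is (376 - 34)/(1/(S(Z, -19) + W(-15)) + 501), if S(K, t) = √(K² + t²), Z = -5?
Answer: 26131194/38282161 - 171*√386/38282161 ≈ 0.68251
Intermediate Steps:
(376 - 34)/(1/(S(Z, -19) + W(-15)) + 501) = (376 - 34)/(1/(√((-5)² + (-19)²) - 9) + 501) = 342/(1/(√(25 + 361) - 9) + 501) = 342/(1/(√386 - 9) + 501) = 342/(1/(-9 + √386) + 501) = 342/(501 + 1/(-9 + √386))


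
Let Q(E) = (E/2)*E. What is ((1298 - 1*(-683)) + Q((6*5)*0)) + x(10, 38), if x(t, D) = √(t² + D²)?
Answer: 1981 + 2*√386 ≈ 2020.3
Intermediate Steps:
x(t, D) = √(D² + t²)
Q(E) = E²/2 (Q(E) = (E*(½))*E = (E/2)*E = E²/2)
((1298 - 1*(-683)) + Q((6*5)*0)) + x(10, 38) = ((1298 - 1*(-683)) + ((6*5)*0)²/2) + √(38² + 10²) = ((1298 + 683) + (30*0)²/2) + √(1444 + 100) = (1981 + (½)*0²) + √1544 = (1981 + (½)*0) + 2*√386 = (1981 + 0) + 2*√386 = 1981 + 2*√386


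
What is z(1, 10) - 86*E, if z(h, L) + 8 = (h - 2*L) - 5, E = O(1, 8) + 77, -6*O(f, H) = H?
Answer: -19618/3 ≈ -6539.3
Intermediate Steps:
O(f, H) = -H/6
E = 227/3 (E = -⅙*8 + 77 = -4/3 + 77 = 227/3 ≈ 75.667)
z(h, L) = -13 + h - 2*L (z(h, L) = -8 + ((h - 2*L) - 5) = -8 + (-5 + h - 2*L) = -13 + h - 2*L)
z(1, 10) - 86*E = (-13 + 1 - 2*10) - 86*227/3 = (-13 + 1 - 20) - 19522/3 = -32 - 19522/3 = -19618/3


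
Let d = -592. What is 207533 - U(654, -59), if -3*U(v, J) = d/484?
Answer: 75334331/363 ≈ 2.0753e+5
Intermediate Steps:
U(v, J) = 148/363 (U(v, J) = -(-592)/(3*484) = -⅓*(-148/121) = 148/363)
207533 - U(654, -59) = 207533 - 1*148/363 = 207533 - 148/363 = 75334331/363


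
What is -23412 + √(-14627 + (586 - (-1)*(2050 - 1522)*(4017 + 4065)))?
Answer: -23412 + √4253255 ≈ -21350.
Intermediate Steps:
-23412 + √(-14627 + (586 - (-1)*(2050 - 1522)*(4017 + 4065))) = -23412 + √(-14627 + (586 - (-1)*528*8082)) = -23412 + √(-14627 + (586 - (-1)*4267296)) = -23412 + √(-14627 + (586 - 1*(-4267296))) = -23412 + √(-14627 + (586 + 4267296)) = -23412 + √(-14627 + 4267882) = -23412 + √4253255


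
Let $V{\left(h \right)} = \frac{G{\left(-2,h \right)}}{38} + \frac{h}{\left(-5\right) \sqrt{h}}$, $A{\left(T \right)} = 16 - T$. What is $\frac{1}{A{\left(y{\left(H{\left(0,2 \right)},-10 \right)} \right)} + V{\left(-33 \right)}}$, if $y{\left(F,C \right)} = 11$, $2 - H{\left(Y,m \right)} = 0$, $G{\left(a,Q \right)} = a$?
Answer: $\frac{44650}{232813} + \frac{1805 i \sqrt{33}}{232813} \approx 0.19178 + 0.044538 i$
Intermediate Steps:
$H{\left(Y,m \right)} = 2$ ($H{\left(Y,m \right)} = 2 - 0 = 2 + 0 = 2$)
$V{\left(h \right)} = - \frac{1}{19} - \frac{\sqrt{h}}{5}$ ($V{\left(h \right)} = - \frac{2}{38} + \frac{h}{\left(-5\right) \sqrt{h}} = \left(-2\right) \frac{1}{38} + h \left(- \frac{1}{5 \sqrt{h}}\right) = - \frac{1}{19} - \frac{\sqrt{h}}{5}$)
$\frac{1}{A{\left(y{\left(H{\left(0,2 \right)},-10 \right)} \right)} + V{\left(-33 \right)}} = \frac{1}{\left(16 - 11\right) - \left(\frac{1}{19} + \frac{\sqrt{-33}}{5}\right)} = \frac{1}{\left(16 - 11\right) - \left(\frac{1}{19} + \frac{i \sqrt{33}}{5}\right)} = \frac{1}{5 - \left(\frac{1}{19} + \frac{i \sqrt{33}}{5}\right)} = \frac{1}{\frac{94}{19} - \frac{i \sqrt{33}}{5}}$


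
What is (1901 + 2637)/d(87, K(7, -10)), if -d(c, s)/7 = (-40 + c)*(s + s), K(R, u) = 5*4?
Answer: -2269/6580 ≈ -0.34483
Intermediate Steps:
K(R, u) = 20
d(c, s) = -14*s*(-40 + c) (d(c, s) = -7*(-40 + c)*(s + s) = -7*(-40 + c)*2*s = -14*s*(-40 + c))
(1901 + 2637)/d(87, K(7, -10)) = (1901 + 2637)/((14*20*(40 - 1*87))) = 4538/((14*20*(40 - 87))) = 4538/((14*20*(-47))) = 4538/(-13160) = 4538*(-1/13160) = -2269/6580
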